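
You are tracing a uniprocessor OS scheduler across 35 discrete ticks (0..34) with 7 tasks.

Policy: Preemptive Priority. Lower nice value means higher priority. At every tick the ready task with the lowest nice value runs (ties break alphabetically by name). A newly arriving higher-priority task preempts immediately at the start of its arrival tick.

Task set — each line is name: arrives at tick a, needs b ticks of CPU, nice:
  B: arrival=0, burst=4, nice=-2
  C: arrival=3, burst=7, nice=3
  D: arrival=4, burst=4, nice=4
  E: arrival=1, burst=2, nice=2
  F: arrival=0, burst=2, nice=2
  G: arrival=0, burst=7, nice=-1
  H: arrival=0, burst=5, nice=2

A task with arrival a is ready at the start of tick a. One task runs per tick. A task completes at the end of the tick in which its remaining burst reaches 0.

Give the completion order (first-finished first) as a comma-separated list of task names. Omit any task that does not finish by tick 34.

t=0: ready={B,F,G,H} → run B
t=1: ready={B,E,F,G,H} → run B
t=2: ready={B,E,F,G,H} → run B
t=3: ready={B,C,E,F,G,H} → run B
t=4: ready={C,D,E,F,G,H} → run G
t=5: ready={C,D,E,F,G,H} → run G
t=6: ready={C,D,E,F,G,H} → run G
t=7: ready={C,D,E,F,G,H} → run G
t=8: ready={C,D,E,F,G,H} → run G
t=9: ready={C,D,E,F,G,H} → run G
t=10: ready={C,D,E,F,G,H} → run G
t=11: ready={C,D,E,F,H} → run E
t=12: ready={C,D,E,F,H} → run E
t=13: ready={C,D,F,H} → run F
t=14: ready={C,D,F,H} → run F
t=15: ready={C,D,H} → run H
t=16: ready={C,D,H} → run H
t=17: ready={C,D,H} → run H
t=18: ready={C,D,H} → run H
t=19: ready={C,D,H} → run H
t=20: ready={C,D} → run C
t=21: ready={C,D} → run C
t=22: ready={C,D} → run C
t=23: ready={C,D} → run C
t=24: ready={C,D} → run C
t=25: ready={C,D} → run C
t=26: ready={C,D} → run C
t=27: ready={D} → run D
t=28: ready={D} → run D
t=29: ready={D} → run D
t=30: ready={D} → run D
t=31: (idle)
t=32: (idle)
t=33: (idle)
t=34: (idle)

completion order = B, G, E, F, H, C, D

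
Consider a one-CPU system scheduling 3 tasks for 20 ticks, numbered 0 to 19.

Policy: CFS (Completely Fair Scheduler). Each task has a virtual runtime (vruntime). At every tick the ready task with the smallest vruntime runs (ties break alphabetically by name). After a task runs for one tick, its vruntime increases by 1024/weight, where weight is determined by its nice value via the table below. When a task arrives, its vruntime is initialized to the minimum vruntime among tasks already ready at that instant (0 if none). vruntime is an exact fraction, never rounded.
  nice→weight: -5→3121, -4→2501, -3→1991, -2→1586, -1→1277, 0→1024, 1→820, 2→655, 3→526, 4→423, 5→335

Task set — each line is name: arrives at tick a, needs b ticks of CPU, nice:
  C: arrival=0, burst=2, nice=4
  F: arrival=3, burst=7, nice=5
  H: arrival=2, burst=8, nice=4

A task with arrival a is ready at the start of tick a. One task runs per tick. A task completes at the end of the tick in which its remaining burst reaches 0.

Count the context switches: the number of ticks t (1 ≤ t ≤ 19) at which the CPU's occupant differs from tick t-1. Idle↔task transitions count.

t=0: vr[C=0] → run C
t=1: vr[C=1024/423] → run C
t=2: vr[H=0] → run H
t=3: vr[F=1024/423 H=1024/423] → run F
t=4: vr[F=776192/141705 H=1024/423] → run H
t=5: vr[F=776192/141705 H=2048/423] → run H
t=6: vr[F=776192/141705 H=1024/141] → run F
t=7: vr[F=1209344/141705 H=1024/141] → run H
t=8: vr[F=1209344/141705 H=4096/423] → run F
t=9: vr[F=1642496/141705 H=4096/423] → run H
t=10: vr[F=1642496/141705 H=5120/423] → run F
t=11: vr[F=2075648/141705 H=5120/423] → run H
t=12: vr[F=2075648/141705 H=2048/141] → run H
t=13: vr[F=2075648/141705 H=7168/423] → run F
t=14: vr[F=501760/28341 H=7168/423] → run H
t=15: vr[F=501760/28341] → run F
t=16: vr[F=2941952/141705] → run F
t=17: (idle)
t=18: (idle)
t=19: (idle)

context switches = 13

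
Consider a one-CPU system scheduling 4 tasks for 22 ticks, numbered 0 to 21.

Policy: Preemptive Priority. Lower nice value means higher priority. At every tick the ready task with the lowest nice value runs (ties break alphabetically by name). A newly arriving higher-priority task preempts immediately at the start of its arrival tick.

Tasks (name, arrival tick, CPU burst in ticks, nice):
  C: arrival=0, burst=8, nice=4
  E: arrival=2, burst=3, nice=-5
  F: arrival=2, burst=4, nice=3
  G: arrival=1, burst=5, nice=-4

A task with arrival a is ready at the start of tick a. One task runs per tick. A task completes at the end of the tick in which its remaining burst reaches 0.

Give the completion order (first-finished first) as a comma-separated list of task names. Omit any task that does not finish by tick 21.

t=0: ready={C} → run C
t=1: ready={C,G} → run G
t=2: ready={C,E,F,G} → run E
t=3: ready={C,E,F,G} → run E
t=4: ready={C,E,F,G} → run E
t=5: ready={C,F,G} → run G
t=6: ready={C,F,G} → run G
t=7: ready={C,F,G} → run G
t=8: ready={C,F,G} → run G
t=9: ready={C,F} → run F
t=10: ready={C,F} → run F
t=11: ready={C,F} → run F
t=12: ready={C,F} → run F
t=13: ready={C} → run C
t=14: ready={C} → run C
t=15: ready={C} → run C
t=16: ready={C} → run C
t=17: ready={C} → run C
t=18: ready={C} → run C
t=19: ready={C} → run C
t=20: (idle)
t=21: (idle)

completion order = E, G, F, C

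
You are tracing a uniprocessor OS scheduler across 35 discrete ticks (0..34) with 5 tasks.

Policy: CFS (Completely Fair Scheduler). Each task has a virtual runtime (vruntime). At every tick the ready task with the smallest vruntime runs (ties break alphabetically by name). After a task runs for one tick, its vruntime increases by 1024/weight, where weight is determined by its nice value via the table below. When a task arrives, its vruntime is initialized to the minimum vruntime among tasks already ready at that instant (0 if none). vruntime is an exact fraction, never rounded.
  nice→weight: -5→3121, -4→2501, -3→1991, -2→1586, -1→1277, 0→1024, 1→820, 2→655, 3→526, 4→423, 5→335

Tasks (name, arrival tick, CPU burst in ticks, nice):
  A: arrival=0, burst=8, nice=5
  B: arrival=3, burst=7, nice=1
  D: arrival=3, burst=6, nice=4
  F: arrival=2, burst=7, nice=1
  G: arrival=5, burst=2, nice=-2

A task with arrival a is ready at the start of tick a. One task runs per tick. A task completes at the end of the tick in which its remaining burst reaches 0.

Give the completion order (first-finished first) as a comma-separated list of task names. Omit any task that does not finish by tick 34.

completion order = G, B, F, D, A

t=0: vr[A=0] → run A
t=1: vr[A=1024/335] → run A
t=2: vr[A=2048/335 F=2048/335] → run A
t=3: vr[A=3072/335 B=2048/335 D=2048/335 F=2048/335] → run B
t=4: vr[A=3072/335 B=20224/2747 D=2048/335 F=2048/335] → run D
t=5: vr[A=3072/335 B=20224/2747 D=1209344/141705 F=2048/335 G=2048/335] → run F
t=6: vr[A=3072/335 B=20224/2747 D=1209344/141705 F=20224/2747 G=2048/335] → run G
t=7: vr[A=3072/335 B=20224/2747 D=1209344/141705 F=20224/2747 G=1795584/265655] → run G
t=8: vr[A=3072/335 B=20224/2747 D=1209344/141705 F=20224/2747] → run B
t=9: vr[A=3072/335 B=118272/13735 D=1209344/141705 F=20224/2747] → run F
t=10: vr[A=3072/335 B=118272/13735 D=1209344/141705 F=118272/13735] → run D
t=11: vr[A=3072/335 B=118272/13735 D=1552384/141705 F=118272/13735] → run B
t=12: vr[A=3072/335 B=135424/13735 D=1552384/141705 F=118272/13735] → run F
t=13: vr[A=3072/335 B=135424/13735 D=1552384/141705 F=135424/13735] → run A
t=14: vr[A=4096/335 B=135424/13735 D=1552384/141705 F=135424/13735] → run B
t=15: vr[A=4096/335 B=152576/13735 D=1552384/141705 F=135424/13735] → run F
t=16: vr[A=4096/335 B=152576/13735 D=1552384/141705 F=152576/13735] → run D
t=17: vr[A=4096/335 B=152576/13735 D=631808/47235 F=152576/13735] → run B
t=18: vr[A=4096/335 B=169728/13735 D=631808/47235 F=152576/13735] → run F
t=19: vr[A=4096/335 B=169728/13735 D=631808/47235 F=169728/13735] → run A
t=20: vr[A=1024/67 B=169728/13735 D=631808/47235 F=169728/13735] → run B
t=21: vr[A=1024/67 B=37376/2747 D=631808/47235 F=169728/13735] → run F
t=22: vr[A=1024/67 B=37376/2747 D=631808/47235 F=37376/2747] → run D
t=23: vr[A=1024/67 B=37376/2747 D=2238464/141705 F=37376/2747] → run B
t=24: vr[A=1024/67 D=2238464/141705 F=37376/2747] → run F
t=25: vr[A=1024/67 D=2238464/141705] → run A
t=26: vr[A=6144/335 D=2238464/141705] → run D
t=27: vr[A=6144/335 D=2581504/141705] → run D
t=28: vr[A=6144/335] → run A
t=29: vr[A=7168/335] → run A
t=30: (idle)
t=31: (idle)
t=32: (idle)
t=33: (idle)
t=34: (idle)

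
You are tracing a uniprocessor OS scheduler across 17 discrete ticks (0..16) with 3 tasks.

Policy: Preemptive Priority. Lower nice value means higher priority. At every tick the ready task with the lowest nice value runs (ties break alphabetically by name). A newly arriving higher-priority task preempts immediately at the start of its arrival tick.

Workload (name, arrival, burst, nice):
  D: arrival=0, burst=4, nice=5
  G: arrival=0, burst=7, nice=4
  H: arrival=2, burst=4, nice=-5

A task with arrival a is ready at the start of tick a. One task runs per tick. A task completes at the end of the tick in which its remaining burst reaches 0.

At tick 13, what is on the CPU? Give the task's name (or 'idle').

t=0: ready={D,G} → run G
t=1: ready={D,G} → run G
t=2: ready={D,G,H} → run H
t=3: ready={D,G,H} → run H
t=4: ready={D,G,H} → run H
t=5: ready={D,G,H} → run H
t=6: ready={D,G} → run G
t=7: ready={D,G} → run G
t=8: ready={D,G} → run G
t=9: ready={D,G} → run G
t=10: ready={D,G} → run G
t=11: ready={D} → run D
t=12: ready={D} → run D
t=13: ready={D} → run D
t=14: ready={D} → run D
t=15: (idle)
t=16: (idle)

running at tick 13 = D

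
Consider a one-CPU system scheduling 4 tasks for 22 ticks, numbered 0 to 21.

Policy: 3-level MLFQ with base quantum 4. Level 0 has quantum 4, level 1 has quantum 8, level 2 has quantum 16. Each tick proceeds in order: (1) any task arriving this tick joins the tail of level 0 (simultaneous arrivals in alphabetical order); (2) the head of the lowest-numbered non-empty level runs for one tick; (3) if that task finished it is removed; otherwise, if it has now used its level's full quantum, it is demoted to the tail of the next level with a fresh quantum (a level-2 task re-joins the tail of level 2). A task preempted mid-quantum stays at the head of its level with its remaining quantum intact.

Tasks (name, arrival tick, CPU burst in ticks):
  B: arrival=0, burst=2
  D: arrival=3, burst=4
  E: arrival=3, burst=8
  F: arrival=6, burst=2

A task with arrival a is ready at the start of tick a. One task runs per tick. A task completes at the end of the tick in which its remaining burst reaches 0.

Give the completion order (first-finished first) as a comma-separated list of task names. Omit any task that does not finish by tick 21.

t=0: L0/L1/L2 = B/-/- → run B
t=1: L0/L1/L2 = B/-/- → run B
t=2: (idle)
t=3: L0/L1/L2 = DE/-/- → run D
t=4: L0/L1/L2 = DE/-/- → run D
t=5: L0/L1/L2 = DE/-/- → run D
t=6: L0/L1/L2 = DEF/-/- → run D
t=7: L0/L1/L2 = EF/-/- → run E
t=8: L0/L1/L2 = EF/-/- → run E
t=9: L0/L1/L2 = EF/-/- → run E
t=10: L0/L1/L2 = EF/-/- → run E
t=11: L0/L1/L2 = F/E/- → run F
t=12: L0/L1/L2 = F/E/- → run F
t=13: L0/L1/L2 = -/E/- → run E
t=14: L0/L1/L2 = -/E/- → run E
t=15: L0/L1/L2 = -/E/- → run E
t=16: L0/L1/L2 = -/E/- → run E
t=17: (idle)
t=18: (idle)
t=19: (idle)
t=20: (idle)
t=21: (idle)

completion order = B, D, F, E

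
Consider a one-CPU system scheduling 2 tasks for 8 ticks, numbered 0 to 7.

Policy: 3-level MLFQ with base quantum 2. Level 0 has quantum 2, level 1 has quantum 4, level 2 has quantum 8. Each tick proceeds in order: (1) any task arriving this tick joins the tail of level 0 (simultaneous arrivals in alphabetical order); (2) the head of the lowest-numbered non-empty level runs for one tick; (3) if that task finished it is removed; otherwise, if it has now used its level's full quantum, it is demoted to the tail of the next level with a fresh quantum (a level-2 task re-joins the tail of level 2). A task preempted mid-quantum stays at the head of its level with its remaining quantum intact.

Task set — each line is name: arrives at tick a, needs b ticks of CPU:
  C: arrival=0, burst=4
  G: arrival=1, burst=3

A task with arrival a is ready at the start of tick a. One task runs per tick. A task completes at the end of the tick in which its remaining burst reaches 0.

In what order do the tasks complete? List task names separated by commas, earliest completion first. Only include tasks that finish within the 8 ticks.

completion order = C, G

t=0: L0/L1/L2 = C/-/- → run C
t=1: L0/L1/L2 = CG/-/- → run C
t=2: L0/L1/L2 = G/C/- → run G
t=3: L0/L1/L2 = G/C/- → run G
t=4: L0/L1/L2 = -/CG/- → run C
t=5: L0/L1/L2 = -/CG/- → run C
t=6: L0/L1/L2 = -/G/- → run G
t=7: (idle)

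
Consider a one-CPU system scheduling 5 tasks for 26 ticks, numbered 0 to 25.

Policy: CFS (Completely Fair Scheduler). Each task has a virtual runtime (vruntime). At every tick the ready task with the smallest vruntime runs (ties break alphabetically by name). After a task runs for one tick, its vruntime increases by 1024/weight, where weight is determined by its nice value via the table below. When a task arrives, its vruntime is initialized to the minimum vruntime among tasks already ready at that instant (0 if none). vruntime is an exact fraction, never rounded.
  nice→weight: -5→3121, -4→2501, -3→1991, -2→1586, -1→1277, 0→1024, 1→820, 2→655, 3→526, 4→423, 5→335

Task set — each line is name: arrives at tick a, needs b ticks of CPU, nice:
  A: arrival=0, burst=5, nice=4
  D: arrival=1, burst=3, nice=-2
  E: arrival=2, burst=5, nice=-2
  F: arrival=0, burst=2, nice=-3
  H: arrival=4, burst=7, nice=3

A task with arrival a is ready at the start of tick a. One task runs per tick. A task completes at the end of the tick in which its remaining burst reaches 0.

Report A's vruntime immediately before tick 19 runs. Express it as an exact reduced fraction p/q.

vruntime(A, start of tick 19) = 4096/423

t=0: vr[A=0 F=0] → run A
t=1: vr[A=1024/423 D=0 F=0] → run D
t=2: vr[A=1024/423 D=512/793 E=0 F=0] → run E
t=3: vr[A=1024/423 D=512/793 E=512/793 F=0] → run F
t=4: vr[A=1024/423 D=512/793 E=512/793 F=1024/1991 H=1024/1991] → run F
t=5: vr[A=1024/423 D=512/793 E=512/793 H=1024/1991] → run H
t=6: vr[A=1024/423 D=512/793 E=512/793 H=1288704/523633] → run D
t=7: vr[A=1024/423 D=1024/793 E=512/793 H=1288704/523633] → run E
t=8: vr[A=1024/423 D=1024/793 E=1024/793 H=1288704/523633] → run D
t=9: vr[A=1024/423 E=1024/793 H=1288704/523633] → run E
t=10: vr[A=1024/423 E=1536/793 H=1288704/523633] → run E
t=11: vr[A=1024/423 E=2048/793 H=1288704/523633] → run A
t=12: vr[A=2048/423 E=2048/793 H=1288704/523633] → run H
t=13: vr[A=2048/423 E=2048/793 H=2308096/523633] → run E
t=14: vr[A=2048/423 H=2308096/523633] → run H
t=15: vr[A=2048/423 H=3327488/523633] → run A
t=16: vr[A=1024/141 H=3327488/523633] → run H
t=17: vr[A=1024/141 H=4346880/523633] → run A
t=18: vr[A=4096/423 H=4346880/523633] → run H
t=19: vr[A=4096/423 H=5366272/523633] → run A
t=20: vr[H=5366272/523633] → run H
t=21: vr[H=6385664/523633] → run H
t=22: (idle)
t=23: (idle)
t=24: (idle)
t=25: (idle)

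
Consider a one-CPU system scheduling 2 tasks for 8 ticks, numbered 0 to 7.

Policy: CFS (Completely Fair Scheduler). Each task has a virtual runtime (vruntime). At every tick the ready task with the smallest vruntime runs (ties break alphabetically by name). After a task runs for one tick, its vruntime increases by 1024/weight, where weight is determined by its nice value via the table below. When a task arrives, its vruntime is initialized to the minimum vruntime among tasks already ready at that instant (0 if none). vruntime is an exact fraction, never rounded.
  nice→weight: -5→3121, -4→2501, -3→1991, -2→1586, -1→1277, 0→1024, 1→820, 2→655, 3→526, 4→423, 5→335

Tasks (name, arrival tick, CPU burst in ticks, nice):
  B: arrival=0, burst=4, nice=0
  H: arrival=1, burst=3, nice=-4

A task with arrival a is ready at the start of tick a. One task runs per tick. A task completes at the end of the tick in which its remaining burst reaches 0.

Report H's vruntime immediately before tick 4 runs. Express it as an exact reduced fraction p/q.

vruntime(H, start of tick 4) = 4549/2501

t=0: vr[B=0] → run B
t=1: vr[B=1 H=1] → run B
t=2: vr[B=2 H=1] → run H
t=3: vr[B=2 H=3525/2501] → run H
t=4: vr[B=2 H=4549/2501] → run H
t=5: vr[B=2] → run B
t=6: vr[B=3] → run B
t=7: (idle)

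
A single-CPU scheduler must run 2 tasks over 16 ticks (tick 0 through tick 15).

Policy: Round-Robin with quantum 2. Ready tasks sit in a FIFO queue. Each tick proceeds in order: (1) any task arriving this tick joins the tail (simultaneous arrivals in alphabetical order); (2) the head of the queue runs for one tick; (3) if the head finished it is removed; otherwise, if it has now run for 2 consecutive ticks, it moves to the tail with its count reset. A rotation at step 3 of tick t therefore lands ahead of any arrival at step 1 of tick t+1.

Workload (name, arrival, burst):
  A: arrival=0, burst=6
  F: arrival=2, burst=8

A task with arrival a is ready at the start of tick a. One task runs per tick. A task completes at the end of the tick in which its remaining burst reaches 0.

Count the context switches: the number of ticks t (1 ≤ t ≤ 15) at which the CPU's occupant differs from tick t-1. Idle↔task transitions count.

t=0: queue=[A] q_used=0 → run A
t=1: queue=[A] q_used=1 → run A
t=2: queue=[A,F] q_used=0 → run A
t=3: queue=[A,F] q_used=1 → run A
t=4: queue=[F,A] q_used=0 → run F
t=5: queue=[F,A] q_used=1 → run F
t=6: queue=[A,F] q_used=0 → run A
t=7: queue=[A,F] q_used=1 → run A
t=8: queue=[F] q_used=0 → run F
t=9: queue=[F] q_used=1 → run F
t=10: queue=[F] q_used=0 → run F
t=11: queue=[F] q_used=1 → run F
t=12: queue=[F] q_used=0 → run F
t=13: queue=[F] q_used=1 → run F
t=14: (idle)
t=15: (idle)

context switches = 4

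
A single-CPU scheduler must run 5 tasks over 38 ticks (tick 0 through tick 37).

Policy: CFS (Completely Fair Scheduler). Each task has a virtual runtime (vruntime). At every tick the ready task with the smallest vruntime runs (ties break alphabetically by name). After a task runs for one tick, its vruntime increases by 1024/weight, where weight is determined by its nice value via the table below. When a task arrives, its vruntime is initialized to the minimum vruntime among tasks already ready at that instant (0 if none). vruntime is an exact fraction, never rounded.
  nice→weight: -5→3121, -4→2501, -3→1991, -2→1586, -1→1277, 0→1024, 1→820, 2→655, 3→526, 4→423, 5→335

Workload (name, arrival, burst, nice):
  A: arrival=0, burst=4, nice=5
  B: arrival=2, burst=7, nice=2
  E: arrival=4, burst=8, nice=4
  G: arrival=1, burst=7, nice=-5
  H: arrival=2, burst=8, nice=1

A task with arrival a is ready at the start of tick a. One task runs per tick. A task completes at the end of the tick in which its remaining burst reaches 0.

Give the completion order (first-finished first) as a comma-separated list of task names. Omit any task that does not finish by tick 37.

t=0: vr[A=0] → run A
t=1: vr[A=1024/335 G=1024/335] → run A
t=2: vr[A=2048/335 B=1024/335 G=1024/335 H=1024/335] → run B
t=3: vr[A=2048/335 B=202752/43885 G=1024/335 H=1024/335] → run G
t=4: vr[A=2048/335 B=202752/43885 E=1024/335 G=3538944/1045535 H=1024/335] → run E
t=5: vr[A=2048/335 B=202752/43885 E=776192/141705 G=3538944/1045535 H=1024/335] → run H
t=6: vr[A=2048/335 B=202752/43885 E=776192/141705 G=3538944/1045535 H=59136/13735] → run G
t=7: vr[A=2048/335 B=202752/43885 E=776192/141705 G=3881984/1045535 H=59136/13735] → run G
t=8: vr[A=2048/335 B=202752/43885 E=776192/141705 G=4225024/1045535 H=59136/13735] → run G
t=9: vr[A=2048/335 B=202752/43885 E=776192/141705 G=4568064/1045535 H=59136/13735] → run H
t=10: vr[A=2048/335 B=202752/43885 E=776192/141705 G=4568064/1045535 H=76288/13735] → run G
t=11: vr[A=2048/335 B=202752/43885 E=776192/141705 G=4911104/1045535 H=76288/13735] → run B
t=12: vr[A=2048/335 B=54272/8777 E=776192/141705 G=4911104/1045535 H=76288/13735] → run G
t=13: vr[A=2048/335 B=54272/8777 E=776192/141705 G=5254144/1045535 H=76288/13735] → run G
t=14: vr[A=2048/335 B=54272/8777 E=776192/141705 H=76288/13735] → run E
t=15: vr[A=2048/335 B=54272/8777 E=1119232/141705 H=76288/13735] → run H
t=16: vr[A=2048/335 B=54272/8777 E=1119232/141705 H=18688/2747] → run A
t=17: vr[A=3072/335 B=54272/8777 E=1119232/141705 H=18688/2747] → run B
t=18: vr[A=3072/335 B=339968/43885 E=1119232/141705 H=18688/2747] → run H
t=19: vr[A=3072/335 B=339968/43885 E=1119232/141705 H=110592/13735] → run B
t=20: vr[A=3072/335 B=408576/43885 E=1119232/141705 H=110592/13735] → run E
t=21: vr[A=3072/335 B=408576/43885 E=487424/47235 H=110592/13735] → run H
t=22: vr[A=3072/335 B=408576/43885 E=487424/47235 H=127744/13735] → run A
t=23: vr[B=408576/43885 E=487424/47235 H=127744/13735] → run H
t=24: vr[B=408576/43885 E=487424/47235 H=144896/13735] → run B
t=25: vr[B=477184/43885 E=487424/47235 H=144896/13735] → run E
t=26: vr[B=477184/43885 E=1805312/141705 H=144896/13735] → run H
t=27: vr[B=477184/43885 E=1805312/141705 H=162048/13735] → run B
t=28: vr[B=545792/43885 E=1805312/141705 H=162048/13735] → run H
t=29: vr[B=545792/43885 E=1805312/141705] → run B
t=30: vr[E=1805312/141705] → run E
t=31: vr[E=2148352/141705] → run E
t=32: vr[E=830464/47235] → run E
t=33: vr[E=2834432/141705] → run E
t=34: (idle)
t=35: (idle)
t=36: (idle)
t=37: (idle)

completion order = G, A, H, B, E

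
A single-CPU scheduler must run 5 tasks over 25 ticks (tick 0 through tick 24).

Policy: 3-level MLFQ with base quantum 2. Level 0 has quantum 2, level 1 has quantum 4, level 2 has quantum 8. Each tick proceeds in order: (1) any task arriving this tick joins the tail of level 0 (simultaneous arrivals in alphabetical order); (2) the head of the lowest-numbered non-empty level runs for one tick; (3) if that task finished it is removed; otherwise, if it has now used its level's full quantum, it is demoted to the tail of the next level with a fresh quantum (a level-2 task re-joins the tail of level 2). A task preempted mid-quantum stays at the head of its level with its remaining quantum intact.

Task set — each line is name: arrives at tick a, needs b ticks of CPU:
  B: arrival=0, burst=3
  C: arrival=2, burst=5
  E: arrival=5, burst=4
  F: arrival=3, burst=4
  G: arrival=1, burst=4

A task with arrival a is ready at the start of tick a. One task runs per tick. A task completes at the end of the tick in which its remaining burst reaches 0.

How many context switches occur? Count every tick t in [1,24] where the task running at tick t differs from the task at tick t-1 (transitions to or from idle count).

context switches = 10

t=0: L0/L1/L2 = B/-/- → run B
t=1: L0/L1/L2 = BG/-/- → run B
t=2: L0/L1/L2 = GC/B/- → run G
t=3: L0/L1/L2 = GCF/B/- → run G
t=4: L0/L1/L2 = CF/BG/- → run C
t=5: L0/L1/L2 = CFE/BG/- → run C
t=6: L0/L1/L2 = FE/BGC/- → run F
t=7: L0/L1/L2 = FE/BGC/- → run F
t=8: L0/L1/L2 = E/BGCF/- → run E
t=9: L0/L1/L2 = E/BGCF/- → run E
t=10: L0/L1/L2 = -/BGCFE/- → run B
t=11: L0/L1/L2 = -/GCFE/- → run G
t=12: L0/L1/L2 = -/GCFE/- → run G
t=13: L0/L1/L2 = -/CFE/- → run C
t=14: L0/L1/L2 = -/CFE/- → run C
t=15: L0/L1/L2 = -/CFE/- → run C
t=16: L0/L1/L2 = -/FE/- → run F
t=17: L0/L1/L2 = -/FE/- → run F
t=18: L0/L1/L2 = -/E/- → run E
t=19: L0/L1/L2 = -/E/- → run E
t=20: (idle)
t=21: (idle)
t=22: (idle)
t=23: (idle)
t=24: (idle)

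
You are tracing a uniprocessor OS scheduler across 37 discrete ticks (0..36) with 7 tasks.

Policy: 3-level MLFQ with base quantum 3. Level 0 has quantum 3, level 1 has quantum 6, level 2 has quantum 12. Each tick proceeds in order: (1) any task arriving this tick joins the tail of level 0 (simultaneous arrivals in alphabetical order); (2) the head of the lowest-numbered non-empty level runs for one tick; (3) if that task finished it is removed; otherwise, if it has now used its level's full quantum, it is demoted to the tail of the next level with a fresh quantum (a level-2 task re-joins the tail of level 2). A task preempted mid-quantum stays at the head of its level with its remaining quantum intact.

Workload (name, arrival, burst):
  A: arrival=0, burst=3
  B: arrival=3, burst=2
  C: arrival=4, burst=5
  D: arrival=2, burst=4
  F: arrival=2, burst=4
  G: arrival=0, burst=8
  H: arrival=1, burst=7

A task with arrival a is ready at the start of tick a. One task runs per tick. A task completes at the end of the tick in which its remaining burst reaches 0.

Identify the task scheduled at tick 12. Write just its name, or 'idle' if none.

t=0: L0/L1/L2 = AG/-/- → run A
t=1: L0/L1/L2 = AGH/-/- → run A
t=2: L0/L1/L2 = AGHDF/-/- → run A
t=3: L0/L1/L2 = GHDFB/-/- → run G
t=4: L0/L1/L2 = GHDFBC/-/- → run G
t=5: L0/L1/L2 = GHDFBC/-/- → run G
t=6: L0/L1/L2 = HDFBC/G/- → run H
t=7: L0/L1/L2 = HDFBC/G/- → run H
t=8: L0/L1/L2 = HDFBC/G/- → run H
t=9: L0/L1/L2 = DFBC/GH/- → run D
t=10: L0/L1/L2 = DFBC/GH/- → run D
t=11: L0/L1/L2 = DFBC/GH/- → run D
t=12: L0/L1/L2 = FBC/GHD/- → run F
t=13: L0/L1/L2 = FBC/GHD/- → run F
t=14: L0/L1/L2 = FBC/GHD/- → run F
t=15: L0/L1/L2 = BC/GHDF/- → run B
t=16: L0/L1/L2 = BC/GHDF/- → run B
t=17: L0/L1/L2 = C/GHDF/- → run C
t=18: L0/L1/L2 = C/GHDF/- → run C
t=19: L0/L1/L2 = C/GHDF/- → run C
t=20: L0/L1/L2 = -/GHDFC/- → run G
t=21: L0/L1/L2 = -/GHDFC/- → run G
t=22: L0/L1/L2 = -/GHDFC/- → run G
t=23: L0/L1/L2 = -/GHDFC/- → run G
t=24: L0/L1/L2 = -/GHDFC/- → run G
t=25: L0/L1/L2 = -/HDFC/- → run H
t=26: L0/L1/L2 = -/HDFC/- → run H
t=27: L0/L1/L2 = -/HDFC/- → run H
t=28: L0/L1/L2 = -/HDFC/- → run H
t=29: L0/L1/L2 = -/DFC/- → run D
t=30: L0/L1/L2 = -/FC/- → run F
t=31: L0/L1/L2 = -/C/- → run C
t=32: L0/L1/L2 = -/C/- → run C
t=33: (idle)
t=34: (idle)
t=35: (idle)
t=36: (idle)

running at tick 12 = F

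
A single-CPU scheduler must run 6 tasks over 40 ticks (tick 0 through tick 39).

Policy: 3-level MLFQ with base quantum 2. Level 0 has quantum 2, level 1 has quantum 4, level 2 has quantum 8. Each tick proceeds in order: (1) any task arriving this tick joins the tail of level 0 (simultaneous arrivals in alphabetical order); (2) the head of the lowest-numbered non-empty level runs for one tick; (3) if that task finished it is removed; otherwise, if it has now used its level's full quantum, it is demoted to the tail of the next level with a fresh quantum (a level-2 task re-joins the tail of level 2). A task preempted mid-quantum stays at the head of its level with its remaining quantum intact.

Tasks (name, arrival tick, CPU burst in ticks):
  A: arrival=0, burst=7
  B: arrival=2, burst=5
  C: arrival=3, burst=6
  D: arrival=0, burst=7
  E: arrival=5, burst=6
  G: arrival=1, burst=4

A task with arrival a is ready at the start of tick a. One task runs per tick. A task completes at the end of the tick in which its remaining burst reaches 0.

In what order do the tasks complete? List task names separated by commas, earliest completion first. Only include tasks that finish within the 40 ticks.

completion order = G, B, C, E, A, D

t=0: L0/L1/L2 = AD/-/- → run A
t=1: L0/L1/L2 = ADG/-/- → run A
t=2: L0/L1/L2 = DGB/A/- → run D
t=3: L0/L1/L2 = DGBC/A/- → run D
t=4: L0/L1/L2 = GBC/AD/- → run G
t=5: L0/L1/L2 = GBCE/AD/- → run G
t=6: L0/L1/L2 = BCE/ADG/- → run B
t=7: L0/L1/L2 = BCE/ADG/- → run B
t=8: L0/L1/L2 = CE/ADGB/- → run C
t=9: L0/L1/L2 = CE/ADGB/- → run C
t=10: L0/L1/L2 = E/ADGBC/- → run E
t=11: L0/L1/L2 = E/ADGBC/- → run E
t=12: L0/L1/L2 = -/ADGBCE/- → run A
t=13: L0/L1/L2 = -/ADGBCE/- → run A
t=14: L0/L1/L2 = -/ADGBCE/- → run A
t=15: L0/L1/L2 = -/ADGBCE/- → run A
t=16: L0/L1/L2 = -/DGBCE/A → run D
t=17: L0/L1/L2 = -/DGBCE/A → run D
t=18: L0/L1/L2 = -/DGBCE/A → run D
t=19: L0/L1/L2 = -/DGBCE/A → run D
t=20: L0/L1/L2 = -/GBCE/AD → run G
t=21: L0/L1/L2 = -/GBCE/AD → run G
t=22: L0/L1/L2 = -/BCE/AD → run B
t=23: L0/L1/L2 = -/BCE/AD → run B
t=24: L0/L1/L2 = -/BCE/AD → run B
t=25: L0/L1/L2 = -/CE/AD → run C
t=26: L0/L1/L2 = -/CE/AD → run C
t=27: L0/L1/L2 = -/CE/AD → run C
t=28: L0/L1/L2 = -/CE/AD → run C
t=29: L0/L1/L2 = -/E/AD → run E
t=30: L0/L1/L2 = -/E/AD → run E
t=31: L0/L1/L2 = -/E/AD → run E
t=32: L0/L1/L2 = -/E/AD → run E
t=33: L0/L1/L2 = -/-/AD → run A
t=34: L0/L1/L2 = -/-/D → run D
t=35: (idle)
t=36: (idle)
t=37: (idle)
t=38: (idle)
t=39: (idle)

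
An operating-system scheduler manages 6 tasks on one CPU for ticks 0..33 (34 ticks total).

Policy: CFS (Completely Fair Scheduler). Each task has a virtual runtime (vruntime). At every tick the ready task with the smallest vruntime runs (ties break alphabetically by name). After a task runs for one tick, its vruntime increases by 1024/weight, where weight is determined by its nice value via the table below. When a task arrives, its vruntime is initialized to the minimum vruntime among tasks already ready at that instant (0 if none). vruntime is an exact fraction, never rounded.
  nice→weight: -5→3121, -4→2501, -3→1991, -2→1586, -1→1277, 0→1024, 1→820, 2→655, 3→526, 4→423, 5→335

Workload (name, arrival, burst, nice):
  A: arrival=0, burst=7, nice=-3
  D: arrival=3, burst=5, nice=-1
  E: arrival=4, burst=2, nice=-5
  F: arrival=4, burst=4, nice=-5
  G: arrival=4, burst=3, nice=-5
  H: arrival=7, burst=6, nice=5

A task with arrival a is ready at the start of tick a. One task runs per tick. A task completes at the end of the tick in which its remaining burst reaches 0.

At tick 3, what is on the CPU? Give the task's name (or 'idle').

running at tick 3 = A

t=0: vr[A=0] → run A
t=1: vr[A=1024/1991] → run A
t=2: vr[A=2048/1991] → run A
t=3: vr[A=3072/1991 D=3072/1991] → run A
t=4: vr[A=4096/1991 D=3072/1991 E=3072/1991 F=3072/1991 G=3072/1991] → run D
t=5: vr[A=4096/1991 D=5961728/2542507 E=3072/1991 F=3072/1991 G=3072/1991] → run E
t=6: vr[A=4096/1991 D=5961728/2542507 E=11626496/6213911 F=3072/1991 G=3072/1991] → run F
t=7: vr[A=4096/1991 D=5961728/2542507 E=11626496/6213911 F=11626496/6213911 G=3072/1991 H=3072/1991] → run G
t=8: vr[A=4096/1991 D=5961728/2542507 E=11626496/6213911 F=11626496/6213911 G=11626496/6213911 H=3072/1991] → run H
t=9: vr[A=4096/1991 D=5961728/2542507 E=11626496/6213911 F=11626496/6213911 G=11626496/6213911 H=3067904/666985] → run E
t=10: vr[A=4096/1991 D=5961728/2542507 F=11626496/6213911 G=11626496/6213911 H=3067904/666985] → run F
t=11: vr[A=4096/1991 D=5961728/2542507 F=13665280/6213911 G=11626496/6213911 H=3067904/666985] → run G
t=12: vr[A=4096/1991 D=5961728/2542507 F=13665280/6213911 G=13665280/6213911 H=3067904/666985] → run A
t=13: vr[A=5120/1991 D=5961728/2542507 F=13665280/6213911 G=13665280/6213911 H=3067904/666985] → run F
t=14: vr[A=5120/1991 D=5961728/2542507 F=15704064/6213911 G=13665280/6213911 H=3067904/666985] → run G
t=15: vr[A=5120/1991 D=5961728/2542507 F=15704064/6213911 H=3067904/666985] → run D
t=16: vr[A=5120/1991 D=8000512/2542507 F=15704064/6213911 H=3067904/666985] → run F
t=17: vr[A=5120/1991 D=8000512/2542507 H=3067904/666985] → run A
t=18: vr[A=6144/1991 D=8000512/2542507 H=3067904/666985] → run A
t=19: vr[D=8000512/2542507 H=3067904/666985] → run D
t=20: vr[D=10039296/2542507 H=3067904/666985] → run D
t=21: vr[D=12078080/2542507 H=3067904/666985] → run H
t=22: vr[D=12078080/2542507 H=5106688/666985] → run D
t=23: vr[H=5106688/666985] → run H
t=24: vr[H=7145472/666985] → run H
t=25: vr[H=9184256/666985] → run H
t=26: vr[H=2244608/133397] → run H
t=27: (idle)
t=28: (idle)
t=29: (idle)
t=30: (idle)
t=31: (idle)
t=32: (idle)
t=33: (idle)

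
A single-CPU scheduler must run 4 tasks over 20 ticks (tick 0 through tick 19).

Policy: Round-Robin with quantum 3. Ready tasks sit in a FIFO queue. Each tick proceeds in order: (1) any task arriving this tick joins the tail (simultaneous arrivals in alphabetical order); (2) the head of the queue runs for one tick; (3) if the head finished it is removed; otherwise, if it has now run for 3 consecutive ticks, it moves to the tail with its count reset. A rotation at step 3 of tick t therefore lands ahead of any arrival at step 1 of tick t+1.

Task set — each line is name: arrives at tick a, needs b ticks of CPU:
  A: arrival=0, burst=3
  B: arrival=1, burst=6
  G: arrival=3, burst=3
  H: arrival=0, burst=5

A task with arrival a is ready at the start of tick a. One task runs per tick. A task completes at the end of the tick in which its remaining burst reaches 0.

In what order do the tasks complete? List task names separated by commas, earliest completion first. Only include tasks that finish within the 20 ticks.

t=0: queue=[A,H] q_used=0 → run A
t=1: queue=[A,H,B] q_used=1 → run A
t=2: queue=[A,H,B] q_used=2 → run A
t=3: queue=[H,B,G] q_used=0 → run H
t=4: queue=[H,B,G] q_used=1 → run H
t=5: queue=[H,B,G] q_used=2 → run H
t=6: queue=[B,G,H] q_used=0 → run B
t=7: queue=[B,G,H] q_used=1 → run B
t=8: queue=[B,G,H] q_used=2 → run B
t=9: queue=[G,H,B] q_used=0 → run G
t=10: queue=[G,H,B] q_used=1 → run G
t=11: queue=[G,H,B] q_used=2 → run G
t=12: queue=[H,B] q_used=0 → run H
t=13: queue=[H,B] q_used=1 → run H
t=14: queue=[B] q_used=0 → run B
t=15: queue=[B] q_used=1 → run B
t=16: queue=[B] q_used=2 → run B
t=17: (idle)
t=18: (idle)
t=19: (idle)

completion order = A, G, H, B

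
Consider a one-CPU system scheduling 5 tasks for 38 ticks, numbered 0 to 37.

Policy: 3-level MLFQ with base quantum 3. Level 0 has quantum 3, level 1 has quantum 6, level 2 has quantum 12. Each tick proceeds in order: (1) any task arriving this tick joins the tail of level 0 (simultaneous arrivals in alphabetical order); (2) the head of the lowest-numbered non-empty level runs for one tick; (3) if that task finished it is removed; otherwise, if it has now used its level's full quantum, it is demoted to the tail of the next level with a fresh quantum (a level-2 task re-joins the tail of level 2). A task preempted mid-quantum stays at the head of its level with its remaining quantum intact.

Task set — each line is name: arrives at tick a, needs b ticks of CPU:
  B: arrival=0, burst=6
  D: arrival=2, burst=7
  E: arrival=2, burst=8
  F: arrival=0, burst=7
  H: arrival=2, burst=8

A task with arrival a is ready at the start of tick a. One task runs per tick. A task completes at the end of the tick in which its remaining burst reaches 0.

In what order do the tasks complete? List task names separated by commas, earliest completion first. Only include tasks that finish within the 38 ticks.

completion order = B, F, D, E, H

t=0: L0/L1/L2 = BF/-/- → run B
t=1: L0/L1/L2 = BF/-/- → run B
t=2: L0/L1/L2 = BFDEH/-/- → run B
t=3: L0/L1/L2 = FDEH/B/- → run F
t=4: L0/L1/L2 = FDEH/B/- → run F
t=5: L0/L1/L2 = FDEH/B/- → run F
t=6: L0/L1/L2 = DEH/BF/- → run D
t=7: L0/L1/L2 = DEH/BF/- → run D
t=8: L0/L1/L2 = DEH/BF/- → run D
t=9: L0/L1/L2 = EH/BFD/- → run E
t=10: L0/L1/L2 = EH/BFD/- → run E
t=11: L0/L1/L2 = EH/BFD/- → run E
t=12: L0/L1/L2 = H/BFDE/- → run H
t=13: L0/L1/L2 = H/BFDE/- → run H
t=14: L0/L1/L2 = H/BFDE/- → run H
t=15: L0/L1/L2 = -/BFDEH/- → run B
t=16: L0/L1/L2 = -/BFDEH/- → run B
t=17: L0/L1/L2 = -/BFDEH/- → run B
t=18: L0/L1/L2 = -/FDEH/- → run F
t=19: L0/L1/L2 = -/FDEH/- → run F
t=20: L0/L1/L2 = -/FDEH/- → run F
t=21: L0/L1/L2 = -/FDEH/- → run F
t=22: L0/L1/L2 = -/DEH/- → run D
t=23: L0/L1/L2 = -/DEH/- → run D
t=24: L0/L1/L2 = -/DEH/- → run D
t=25: L0/L1/L2 = -/DEH/- → run D
t=26: L0/L1/L2 = -/EH/- → run E
t=27: L0/L1/L2 = -/EH/- → run E
t=28: L0/L1/L2 = -/EH/- → run E
t=29: L0/L1/L2 = -/EH/- → run E
t=30: L0/L1/L2 = -/EH/- → run E
t=31: L0/L1/L2 = -/H/- → run H
t=32: L0/L1/L2 = -/H/- → run H
t=33: L0/L1/L2 = -/H/- → run H
t=34: L0/L1/L2 = -/H/- → run H
t=35: L0/L1/L2 = -/H/- → run H
t=36: (idle)
t=37: (idle)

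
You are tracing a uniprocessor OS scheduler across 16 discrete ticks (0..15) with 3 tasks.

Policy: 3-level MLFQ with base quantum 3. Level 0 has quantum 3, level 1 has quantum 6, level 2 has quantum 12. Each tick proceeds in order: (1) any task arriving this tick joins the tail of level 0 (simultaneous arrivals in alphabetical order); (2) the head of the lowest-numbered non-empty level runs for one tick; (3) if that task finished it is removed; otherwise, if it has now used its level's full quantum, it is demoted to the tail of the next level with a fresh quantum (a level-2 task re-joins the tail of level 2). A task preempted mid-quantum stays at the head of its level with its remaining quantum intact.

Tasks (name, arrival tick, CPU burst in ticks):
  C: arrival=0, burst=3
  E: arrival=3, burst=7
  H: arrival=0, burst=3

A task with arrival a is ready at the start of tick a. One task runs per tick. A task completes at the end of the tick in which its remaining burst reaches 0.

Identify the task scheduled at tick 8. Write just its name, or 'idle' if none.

t=0: L0/L1/L2 = CH/-/- → run C
t=1: L0/L1/L2 = CH/-/- → run C
t=2: L0/L1/L2 = CH/-/- → run C
t=3: L0/L1/L2 = HE/-/- → run H
t=4: L0/L1/L2 = HE/-/- → run H
t=5: L0/L1/L2 = HE/-/- → run H
t=6: L0/L1/L2 = E/-/- → run E
t=7: L0/L1/L2 = E/-/- → run E
t=8: L0/L1/L2 = E/-/- → run E
t=9: L0/L1/L2 = -/E/- → run E
t=10: L0/L1/L2 = -/E/- → run E
t=11: L0/L1/L2 = -/E/- → run E
t=12: L0/L1/L2 = -/E/- → run E
t=13: (idle)
t=14: (idle)
t=15: (idle)

running at tick 8 = E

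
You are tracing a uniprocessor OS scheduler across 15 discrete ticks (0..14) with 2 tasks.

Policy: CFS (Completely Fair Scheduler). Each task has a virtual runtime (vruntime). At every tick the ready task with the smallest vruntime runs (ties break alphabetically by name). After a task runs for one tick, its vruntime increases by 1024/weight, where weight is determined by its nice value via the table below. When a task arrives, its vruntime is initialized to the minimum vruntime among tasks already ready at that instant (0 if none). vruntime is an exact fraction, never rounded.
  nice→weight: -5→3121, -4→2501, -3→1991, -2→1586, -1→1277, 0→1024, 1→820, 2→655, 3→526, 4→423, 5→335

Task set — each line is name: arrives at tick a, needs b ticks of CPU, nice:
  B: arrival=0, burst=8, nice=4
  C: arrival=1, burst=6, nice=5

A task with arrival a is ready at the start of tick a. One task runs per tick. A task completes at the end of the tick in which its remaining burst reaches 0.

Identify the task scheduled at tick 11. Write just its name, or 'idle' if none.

t=0: vr[B=0] → run B
t=1: vr[B=1024/423 C=1024/423] → run B
t=2: vr[B=2048/423 C=1024/423] → run C
t=3: vr[B=2048/423 C=776192/141705] → run B
t=4: vr[B=1024/141 C=776192/141705] → run C
t=5: vr[B=1024/141 C=1209344/141705] → run B
t=6: vr[B=4096/423 C=1209344/141705] → run C
t=7: vr[B=4096/423 C=1642496/141705] → run B
t=8: vr[B=5120/423 C=1642496/141705] → run C
t=9: vr[B=5120/423 C=2075648/141705] → run B
t=10: vr[B=2048/141 C=2075648/141705] → run B
t=11: vr[B=7168/423 C=2075648/141705] → run C
t=12: vr[B=7168/423 C=501760/28341] → run B
t=13: vr[C=501760/28341] → run C
t=14: (idle)

running at tick 11 = C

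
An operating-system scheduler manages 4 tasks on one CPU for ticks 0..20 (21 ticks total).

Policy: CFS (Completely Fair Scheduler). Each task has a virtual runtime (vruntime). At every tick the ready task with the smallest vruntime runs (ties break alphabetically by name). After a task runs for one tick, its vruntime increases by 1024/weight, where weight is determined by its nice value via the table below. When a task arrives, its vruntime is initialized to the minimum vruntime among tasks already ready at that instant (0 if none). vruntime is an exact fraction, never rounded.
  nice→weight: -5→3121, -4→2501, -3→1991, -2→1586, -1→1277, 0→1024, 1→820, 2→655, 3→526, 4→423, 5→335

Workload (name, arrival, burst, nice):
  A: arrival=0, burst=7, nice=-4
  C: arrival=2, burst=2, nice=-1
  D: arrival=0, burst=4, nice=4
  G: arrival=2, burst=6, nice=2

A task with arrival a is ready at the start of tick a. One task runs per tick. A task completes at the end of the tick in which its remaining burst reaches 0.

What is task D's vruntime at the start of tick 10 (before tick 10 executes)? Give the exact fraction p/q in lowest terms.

t=0: vr[A=0 D=0] → run A
t=1: vr[A=1024/2501 D=0] → run D
t=2: vr[A=1024/2501 C=1024/2501 D=1024/423 G=1024/2501] → run A
t=3: vr[A=2048/2501 C=1024/2501 D=1024/423 G=1024/2501] → run C
t=4: vr[A=2048/2501 C=3868672/3193777 D=1024/423 G=1024/2501] → run G
t=5: vr[A=2048/2501 C=3868672/3193777 D=1024/423 G=3231744/1638155] → run A
t=6: vr[A=3072/2501 C=3868672/3193777 D=1024/423 G=3231744/1638155] → run C
t=7: vr[A=3072/2501 D=1024/423 G=3231744/1638155] → run A
t=8: vr[A=4096/2501 D=1024/423 G=3231744/1638155] → run A
t=9: vr[A=5120/2501 D=1024/423 G=3231744/1638155] → run G
t=10: vr[A=5120/2501 D=1024/423 G=5792768/1638155] → run A
t=11: vr[A=6144/2501 D=1024/423 G=5792768/1638155] → run D
t=12: vr[A=6144/2501 D=2048/423 G=5792768/1638155] → run A
t=13: vr[D=2048/423 G=5792768/1638155] → run G
t=14: vr[D=2048/423 G=8353792/1638155] → run D
t=15: vr[D=1024/141 G=8353792/1638155] → run G
t=16: vr[D=1024/141 G=10914816/1638155] → run G
t=17: vr[D=1024/141 G=2695168/327631] → run D
t=18: vr[G=2695168/327631] → run G
t=19: (idle)
t=20: (idle)

vruntime(D, start of tick 10) = 1024/423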